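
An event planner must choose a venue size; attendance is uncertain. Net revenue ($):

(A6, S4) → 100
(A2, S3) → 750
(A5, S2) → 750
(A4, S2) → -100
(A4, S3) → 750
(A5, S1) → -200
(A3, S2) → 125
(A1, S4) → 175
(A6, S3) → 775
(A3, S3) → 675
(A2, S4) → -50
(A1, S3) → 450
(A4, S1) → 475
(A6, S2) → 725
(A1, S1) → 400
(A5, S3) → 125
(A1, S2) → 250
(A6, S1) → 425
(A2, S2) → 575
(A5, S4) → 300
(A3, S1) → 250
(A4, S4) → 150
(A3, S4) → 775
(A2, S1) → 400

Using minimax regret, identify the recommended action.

A1

Column bests: S1=475, S2=750, S3=775, S4=775.
A1 regrets: 75, 500, 325, 600 → max 600
A2 regrets: 75, 175, 25, 825 → max 825
A3 regrets: 225, 625, 100, 0 → max 625
A4 regrets: 0, 850, 25, 625 → max 850
A5 regrets: 675, 0, 650, 475 → max 675
A6 regrets: 50, 25, 0, 675 → max 675
Smallest max regret = 600 → A1.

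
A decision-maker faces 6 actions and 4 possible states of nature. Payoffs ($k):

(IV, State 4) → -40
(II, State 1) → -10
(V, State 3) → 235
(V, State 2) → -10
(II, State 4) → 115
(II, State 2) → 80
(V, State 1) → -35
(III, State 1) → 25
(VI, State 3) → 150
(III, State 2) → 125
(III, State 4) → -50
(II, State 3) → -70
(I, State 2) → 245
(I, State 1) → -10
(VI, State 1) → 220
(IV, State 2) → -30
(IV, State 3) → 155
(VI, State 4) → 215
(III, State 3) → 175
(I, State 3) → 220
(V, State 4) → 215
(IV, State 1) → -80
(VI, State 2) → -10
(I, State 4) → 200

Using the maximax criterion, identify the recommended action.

I

Row maxima: I=245, II=115, III=175, IV=155, V=235, VI=220
Best best-case = 245 → I.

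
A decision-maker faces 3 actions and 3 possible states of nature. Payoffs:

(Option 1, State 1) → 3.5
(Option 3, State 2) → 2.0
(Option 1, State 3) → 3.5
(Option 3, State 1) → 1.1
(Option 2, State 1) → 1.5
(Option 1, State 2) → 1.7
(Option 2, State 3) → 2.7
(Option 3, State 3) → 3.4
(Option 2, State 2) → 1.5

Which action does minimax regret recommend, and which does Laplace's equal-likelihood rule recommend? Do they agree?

minimax regret → Option 1; laplace → Option 1 (agree)

Column bests: State 1=3.5, State 2=2.0, State 3=3.5.
Option 1 regrets: 0.0, 0.3, 0.0 → max 0.3
Option 2 regrets: 2.0, 0.5, 0.8 → max 2.0
Option 3 regrets: 2.4, 0.0, 0.1 → max 2.4
Smallest max regret = 0.3 → Option 1.
Row averages: Option 1=2.9, Option 2=1.9, Option 3=13/6
Highest average = 2.9 → Option 1.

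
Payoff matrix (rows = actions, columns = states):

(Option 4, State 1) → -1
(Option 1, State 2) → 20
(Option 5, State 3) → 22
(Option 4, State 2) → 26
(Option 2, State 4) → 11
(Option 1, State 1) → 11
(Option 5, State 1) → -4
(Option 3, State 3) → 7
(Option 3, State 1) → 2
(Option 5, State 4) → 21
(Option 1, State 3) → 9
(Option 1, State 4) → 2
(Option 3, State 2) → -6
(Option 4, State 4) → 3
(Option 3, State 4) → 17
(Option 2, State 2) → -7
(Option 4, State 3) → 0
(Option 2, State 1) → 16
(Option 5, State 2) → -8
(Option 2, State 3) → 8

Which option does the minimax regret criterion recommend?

Column bests: State 1=16, State 2=26, State 3=22, State 4=21.
Option 1 regrets: 5, 6, 13, 19 → max 19
Option 2 regrets: 0, 33, 14, 10 → max 33
Option 3 regrets: 14, 32, 15, 4 → max 32
Option 4 regrets: 17, 0, 22, 18 → max 22
Option 5 regrets: 20, 34, 0, 0 → max 34
Smallest max regret = 19 → Option 1.

Option 1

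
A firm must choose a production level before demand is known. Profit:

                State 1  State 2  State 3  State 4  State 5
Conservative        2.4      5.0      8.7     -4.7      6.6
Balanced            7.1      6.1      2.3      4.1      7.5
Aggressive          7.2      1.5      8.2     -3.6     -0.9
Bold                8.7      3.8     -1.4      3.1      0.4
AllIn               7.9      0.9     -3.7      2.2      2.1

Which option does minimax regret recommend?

Balanced

Column bests: State 1=8.7, State 2=6.1, State 3=8.7, State 4=4.1, State 5=7.5.
Conservative regrets: 6.3, 1.1, 0.0, 8.8, 0.9 → max 8.8
Balanced regrets: 1.6, 0.0, 6.4, 0.0, 0.0 → max 6.4
Aggressive regrets: 1.5, 4.6, 0.5, 7.7, 8.4 → max 8.4
Bold regrets: 0.0, 2.3, 10.1, 1.0, 7.1 → max 10.1
AllIn regrets: 0.8, 5.2, 12.4, 1.9, 5.4 → max 12.4
Smallest max regret = 6.4 → Balanced.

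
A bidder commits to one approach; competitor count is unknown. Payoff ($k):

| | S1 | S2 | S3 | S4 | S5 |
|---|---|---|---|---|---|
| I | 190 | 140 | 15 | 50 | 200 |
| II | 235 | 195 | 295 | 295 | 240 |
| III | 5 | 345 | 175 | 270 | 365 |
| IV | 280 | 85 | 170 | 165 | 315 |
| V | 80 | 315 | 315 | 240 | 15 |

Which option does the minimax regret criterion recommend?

Column bests: S1=280, S2=345, S3=315, S4=295, S5=365.
I regrets: 90, 205, 300, 245, 165 → max 300
II regrets: 45, 150, 20, 0, 125 → max 150
III regrets: 275, 0, 140, 25, 0 → max 275
IV regrets: 0, 260, 145, 130, 50 → max 260
V regrets: 200, 30, 0, 55, 350 → max 350
Smallest max regret = 150 → II.

II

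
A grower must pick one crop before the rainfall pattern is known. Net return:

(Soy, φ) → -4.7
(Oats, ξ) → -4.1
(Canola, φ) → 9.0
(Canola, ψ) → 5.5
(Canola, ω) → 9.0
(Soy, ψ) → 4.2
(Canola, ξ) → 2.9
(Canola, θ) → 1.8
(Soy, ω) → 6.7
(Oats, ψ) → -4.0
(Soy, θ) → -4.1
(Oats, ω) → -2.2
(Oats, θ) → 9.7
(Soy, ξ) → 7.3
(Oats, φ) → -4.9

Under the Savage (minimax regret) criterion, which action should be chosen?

Canola

Column bests: θ=9.7, φ=9.0, ψ=5.5, ω=9.0, ξ=7.3.
Soy regrets: 13.8, 13.7, 1.3, 2.3, 0.0 → max 13.8
Canola regrets: 7.9, 0.0, 0.0, 0.0, 4.4 → max 7.9
Oats regrets: 0.0, 13.9, 9.5, 11.2, 11.4 → max 13.9
Smallest max regret = 7.9 → Canola.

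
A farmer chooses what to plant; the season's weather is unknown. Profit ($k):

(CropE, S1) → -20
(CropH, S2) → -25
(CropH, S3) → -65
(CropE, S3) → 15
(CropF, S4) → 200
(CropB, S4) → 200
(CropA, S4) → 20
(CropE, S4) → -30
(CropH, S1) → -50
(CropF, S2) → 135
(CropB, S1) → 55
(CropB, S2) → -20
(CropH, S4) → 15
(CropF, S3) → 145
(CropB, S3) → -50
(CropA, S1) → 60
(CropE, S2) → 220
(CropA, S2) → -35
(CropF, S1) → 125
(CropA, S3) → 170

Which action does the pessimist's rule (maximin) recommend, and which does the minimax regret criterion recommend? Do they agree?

Row minima: CropF=125, CropH=-65, CropA=-35, CropB=-50, CropE=-30
Best worst-case = 125 → CropF.
Column bests: S1=125, S2=220, S3=170, S4=200.
CropF regrets: 0, 85, 25, 0 → max 85
CropH regrets: 175, 245, 235, 185 → max 245
CropA regrets: 65, 255, 0, 180 → max 255
CropB regrets: 70, 240, 220, 0 → max 240
CropE regrets: 145, 0, 155, 230 → max 230
Smallest max regret = 85 → CropF.

maximin → CropF; minimax regret → CropF (agree)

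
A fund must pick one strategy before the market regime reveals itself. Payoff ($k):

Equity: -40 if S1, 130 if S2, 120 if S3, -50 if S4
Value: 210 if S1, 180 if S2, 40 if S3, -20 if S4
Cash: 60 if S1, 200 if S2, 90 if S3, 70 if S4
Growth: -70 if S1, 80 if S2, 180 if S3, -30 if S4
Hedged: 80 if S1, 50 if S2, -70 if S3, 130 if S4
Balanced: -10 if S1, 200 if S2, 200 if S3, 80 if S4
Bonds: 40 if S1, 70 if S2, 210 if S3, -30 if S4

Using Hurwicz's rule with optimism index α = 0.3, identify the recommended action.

Cash

Equity: 0.3·130 + 0.7·(-50) = 4
Value: 0.3·210 + 0.7·(-20) = 49
Cash: 0.3·200 + 0.7·60 = 102
Growth: 0.3·180 + 0.7·(-70) = 5
Hedged: 0.3·130 + 0.7·(-70) = -10
Balanced: 0.3·200 + 0.7·(-10) = 53
Bonds: 0.3·210 + 0.7·(-30) = 42
Highest Hurwicz score = 102 → Cash.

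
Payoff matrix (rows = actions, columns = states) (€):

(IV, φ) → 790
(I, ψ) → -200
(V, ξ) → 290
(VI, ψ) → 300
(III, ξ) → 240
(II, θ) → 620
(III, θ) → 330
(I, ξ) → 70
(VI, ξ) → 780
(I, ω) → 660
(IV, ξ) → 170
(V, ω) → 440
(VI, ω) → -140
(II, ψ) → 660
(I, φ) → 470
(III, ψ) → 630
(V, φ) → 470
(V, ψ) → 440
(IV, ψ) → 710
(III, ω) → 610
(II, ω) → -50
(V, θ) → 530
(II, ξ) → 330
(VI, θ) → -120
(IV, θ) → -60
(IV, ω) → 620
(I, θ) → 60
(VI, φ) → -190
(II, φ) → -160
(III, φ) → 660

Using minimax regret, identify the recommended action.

V

Column bests: θ=620, φ=790, ψ=710, ω=660, ξ=780.
I regrets: 560, 320, 910, 0, 710 → max 910
II regrets: 0, 950, 50, 710, 450 → max 950
III regrets: 290, 130, 80, 50, 540 → max 540
IV regrets: 680, 0, 0, 40, 610 → max 680
V regrets: 90, 320, 270, 220, 490 → max 490
VI regrets: 740, 980, 410, 800, 0 → max 980
Smallest max regret = 490 → V.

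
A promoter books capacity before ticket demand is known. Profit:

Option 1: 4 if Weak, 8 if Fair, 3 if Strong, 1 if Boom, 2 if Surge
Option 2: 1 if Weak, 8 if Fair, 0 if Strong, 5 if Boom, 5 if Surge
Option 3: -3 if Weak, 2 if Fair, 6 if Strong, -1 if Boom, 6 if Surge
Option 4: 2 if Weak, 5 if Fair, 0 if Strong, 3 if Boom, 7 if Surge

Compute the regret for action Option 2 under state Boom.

Best payoff under Boom is 5.
Regret = 5 − 5 = 0.

0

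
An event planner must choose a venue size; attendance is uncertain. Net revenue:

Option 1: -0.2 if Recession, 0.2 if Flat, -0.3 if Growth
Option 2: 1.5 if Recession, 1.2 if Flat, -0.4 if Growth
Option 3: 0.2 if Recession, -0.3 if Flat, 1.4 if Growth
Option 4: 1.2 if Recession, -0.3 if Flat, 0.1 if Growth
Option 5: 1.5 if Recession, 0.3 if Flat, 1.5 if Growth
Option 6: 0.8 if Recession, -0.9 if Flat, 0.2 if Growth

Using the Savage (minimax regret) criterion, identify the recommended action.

Option 5

Column bests: Recession=1.5, Flat=1.2, Growth=1.5.
Option 1 regrets: 1.7, 1.0, 1.8 → max 1.8
Option 2 regrets: 0.0, 0.0, 1.9 → max 1.9
Option 3 regrets: 1.3, 1.5, 0.1 → max 1.5
Option 4 regrets: 0.3, 1.5, 1.4 → max 1.5
Option 5 regrets: 0.0, 0.9, 0.0 → max 0.9
Option 6 regrets: 0.7, 2.1, 1.3 → max 2.1
Smallest max regret = 0.9 → Option 5.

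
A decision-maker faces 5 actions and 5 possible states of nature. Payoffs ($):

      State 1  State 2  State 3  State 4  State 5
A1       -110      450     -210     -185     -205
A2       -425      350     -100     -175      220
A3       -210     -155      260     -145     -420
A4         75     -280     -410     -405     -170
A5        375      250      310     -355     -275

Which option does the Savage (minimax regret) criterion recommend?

Column bests: State 1=375, State 2=450, State 3=310, State 4=-145, State 5=220.
A1 regrets: 485, 0, 520, 40, 425 → max 520
A2 regrets: 800, 100, 410, 30, 0 → max 800
A3 regrets: 585, 605, 50, 0, 640 → max 640
A4 regrets: 300, 730, 720, 260, 390 → max 730
A5 regrets: 0, 200, 0, 210, 495 → max 495
Smallest max regret = 495 → A5.

A5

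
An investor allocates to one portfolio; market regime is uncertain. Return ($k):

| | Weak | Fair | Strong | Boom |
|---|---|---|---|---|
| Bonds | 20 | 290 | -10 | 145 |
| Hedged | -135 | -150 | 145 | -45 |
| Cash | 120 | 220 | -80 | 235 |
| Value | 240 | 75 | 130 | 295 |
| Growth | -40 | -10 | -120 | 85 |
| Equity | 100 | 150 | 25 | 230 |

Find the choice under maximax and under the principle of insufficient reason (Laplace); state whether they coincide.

maximax → Value; laplace → Value (agree)

Row maxima: Bonds=290, Hedged=145, Cash=235, Value=295, Growth=85, Equity=230
Best best-case = 295 → Value.
Row averages: Bonds=111.25, Hedged=-46.25, Cash=123.75, Value=185, Growth=-21.25, Equity=126.25
Highest average = 185 → Value.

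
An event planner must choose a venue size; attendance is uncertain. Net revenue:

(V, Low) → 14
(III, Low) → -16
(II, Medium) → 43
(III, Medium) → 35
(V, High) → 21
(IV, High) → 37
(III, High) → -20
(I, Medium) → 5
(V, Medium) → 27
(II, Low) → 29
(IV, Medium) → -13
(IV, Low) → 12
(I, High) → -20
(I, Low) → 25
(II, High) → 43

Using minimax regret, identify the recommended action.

II

Column bests: Low=29, Medium=43, High=43.
I regrets: 4, 38, 63 → max 63
II regrets: 0, 0, 0 → max 0
III regrets: 45, 8, 63 → max 63
IV regrets: 17, 56, 6 → max 56
V regrets: 15, 16, 22 → max 22
Smallest max regret = 0 → II.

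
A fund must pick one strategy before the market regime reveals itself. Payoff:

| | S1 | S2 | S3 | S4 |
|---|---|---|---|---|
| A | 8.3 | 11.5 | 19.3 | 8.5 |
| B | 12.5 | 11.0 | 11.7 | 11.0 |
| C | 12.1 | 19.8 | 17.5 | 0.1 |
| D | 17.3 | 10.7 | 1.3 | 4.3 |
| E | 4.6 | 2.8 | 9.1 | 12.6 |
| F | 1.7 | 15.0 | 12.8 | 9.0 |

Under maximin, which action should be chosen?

B

Row minima: A=8.3, B=11.0, C=0.1, D=1.3, E=2.8, F=1.7
Best worst-case = 11.0 → B.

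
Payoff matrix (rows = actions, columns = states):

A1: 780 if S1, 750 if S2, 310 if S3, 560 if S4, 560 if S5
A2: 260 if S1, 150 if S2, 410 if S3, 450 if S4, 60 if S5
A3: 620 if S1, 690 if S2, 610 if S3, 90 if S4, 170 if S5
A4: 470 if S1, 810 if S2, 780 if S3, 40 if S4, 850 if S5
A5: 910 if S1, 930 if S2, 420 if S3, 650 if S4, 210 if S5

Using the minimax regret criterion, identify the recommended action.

Column bests: S1=910, S2=930, S3=780, S4=650, S5=850.
A1 regrets: 130, 180, 470, 90, 290 → max 470
A2 regrets: 650, 780, 370, 200, 790 → max 790
A3 regrets: 290, 240, 170, 560, 680 → max 680
A4 regrets: 440, 120, 0, 610, 0 → max 610
A5 regrets: 0, 0, 360, 0, 640 → max 640
Smallest max regret = 470 → A1.

A1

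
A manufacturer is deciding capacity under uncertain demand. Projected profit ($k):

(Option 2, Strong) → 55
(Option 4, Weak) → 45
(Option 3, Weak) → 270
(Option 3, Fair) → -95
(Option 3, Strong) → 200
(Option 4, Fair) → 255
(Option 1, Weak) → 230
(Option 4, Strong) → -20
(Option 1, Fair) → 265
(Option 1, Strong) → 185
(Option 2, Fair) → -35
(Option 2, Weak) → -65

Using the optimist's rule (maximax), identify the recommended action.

Option 3

Row maxima: Option 1=265, Option 2=55, Option 3=270, Option 4=255
Best best-case = 270 → Option 3.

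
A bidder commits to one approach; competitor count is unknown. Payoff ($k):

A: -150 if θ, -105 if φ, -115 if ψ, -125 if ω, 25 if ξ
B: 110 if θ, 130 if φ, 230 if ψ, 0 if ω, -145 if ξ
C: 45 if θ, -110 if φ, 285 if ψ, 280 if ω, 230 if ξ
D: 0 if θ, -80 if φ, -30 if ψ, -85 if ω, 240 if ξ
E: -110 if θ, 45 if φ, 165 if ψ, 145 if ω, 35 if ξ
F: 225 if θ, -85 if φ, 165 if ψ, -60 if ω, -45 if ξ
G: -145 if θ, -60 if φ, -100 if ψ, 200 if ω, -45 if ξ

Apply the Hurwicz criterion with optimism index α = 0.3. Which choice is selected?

A: 0.3·25 + 0.7·(-150) = -97.5
B: 0.3·230 + 0.7·(-145) = -32.5
C: 0.3·285 + 0.7·(-110) = 8.5
D: 0.3·240 + 0.7·(-85) = 12.5
E: 0.3·165 + 0.7·(-110) = -27.5
F: 0.3·225 + 0.7·(-85) = 8
G: 0.3·200 + 0.7·(-145) = -41.5
Highest Hurwicz score = 12.5 → D.

D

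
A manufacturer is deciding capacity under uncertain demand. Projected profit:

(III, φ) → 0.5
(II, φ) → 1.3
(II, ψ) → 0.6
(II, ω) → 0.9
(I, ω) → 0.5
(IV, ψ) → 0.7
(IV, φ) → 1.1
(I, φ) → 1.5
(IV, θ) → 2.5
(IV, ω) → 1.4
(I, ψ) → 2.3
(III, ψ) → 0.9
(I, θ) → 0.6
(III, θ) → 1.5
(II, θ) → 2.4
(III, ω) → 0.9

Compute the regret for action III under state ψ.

1.4

Best payoff under ψ is 2.3.
Regret = 2.3 − 0.9 = 1.4.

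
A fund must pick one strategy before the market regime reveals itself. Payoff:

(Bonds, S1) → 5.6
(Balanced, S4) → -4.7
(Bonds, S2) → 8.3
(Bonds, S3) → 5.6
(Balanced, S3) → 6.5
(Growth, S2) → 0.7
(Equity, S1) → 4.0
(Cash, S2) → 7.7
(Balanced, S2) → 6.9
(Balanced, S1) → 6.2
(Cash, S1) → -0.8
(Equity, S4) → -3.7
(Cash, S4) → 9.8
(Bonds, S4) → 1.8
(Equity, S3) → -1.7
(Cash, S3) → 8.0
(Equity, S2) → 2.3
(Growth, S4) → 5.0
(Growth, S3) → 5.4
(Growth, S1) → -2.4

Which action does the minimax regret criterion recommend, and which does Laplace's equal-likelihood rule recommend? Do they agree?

minimax regret → Cash; laplace → Cash (agree)

Column bests: S1=6.2, S2=8.3, S3=8.0, S4=9.8.
Equity regrets: 2.2, 6.0, 9.7, 13.5 → max 13.5
Cash regrets: 7.0, 0.6, 0.0, 0.0 → max 7.0
Growth regrets: 8.6, 7.6, 2.6, 4.8 → max 8.6
Balanced regrets: 0.0, 1.4, 1.5, 14.5 → max 14.5
Bonds regrets: 0.6, 0.0, 2.4, 8.0 → max 8.0
Smallest max regret = 7.0 → Cash.
Row averages: Equity=0.225, Cash=6.175, Growth=2.175, Balanced=3.725, Bonds=5.325
Highest average = 6.175 → Cash.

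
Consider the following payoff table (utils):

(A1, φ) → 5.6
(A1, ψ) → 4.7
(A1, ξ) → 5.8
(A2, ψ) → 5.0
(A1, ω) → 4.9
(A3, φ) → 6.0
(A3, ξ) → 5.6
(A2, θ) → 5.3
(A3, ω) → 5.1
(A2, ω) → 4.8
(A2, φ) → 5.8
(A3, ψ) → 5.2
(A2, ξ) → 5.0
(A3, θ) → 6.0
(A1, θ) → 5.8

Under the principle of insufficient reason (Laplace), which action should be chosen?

A3

Row averages: A1=5.36, A2=5.18, A3=5.58
Highest average = 5.58 → A3.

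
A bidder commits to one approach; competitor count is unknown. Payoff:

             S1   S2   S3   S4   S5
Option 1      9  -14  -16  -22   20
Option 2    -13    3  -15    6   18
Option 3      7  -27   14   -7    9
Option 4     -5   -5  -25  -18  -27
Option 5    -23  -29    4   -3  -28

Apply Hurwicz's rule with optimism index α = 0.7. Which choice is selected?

Option 1: 0.7·20 + 0.3·(-22) = 7.4
Option 2: 0.7·18 + 0.3·(-15) = 8.1
Option 3: 0.7·14 + 0.3·(-27) = 1.7
Option 4: 0.7·(-5) + 0.3·(-27) = -11.6
Option 5: 0.7·4 + 0.3·(-29) = -5.9
Highest Hurwicz score = 8.1 → Option 2.

Option 2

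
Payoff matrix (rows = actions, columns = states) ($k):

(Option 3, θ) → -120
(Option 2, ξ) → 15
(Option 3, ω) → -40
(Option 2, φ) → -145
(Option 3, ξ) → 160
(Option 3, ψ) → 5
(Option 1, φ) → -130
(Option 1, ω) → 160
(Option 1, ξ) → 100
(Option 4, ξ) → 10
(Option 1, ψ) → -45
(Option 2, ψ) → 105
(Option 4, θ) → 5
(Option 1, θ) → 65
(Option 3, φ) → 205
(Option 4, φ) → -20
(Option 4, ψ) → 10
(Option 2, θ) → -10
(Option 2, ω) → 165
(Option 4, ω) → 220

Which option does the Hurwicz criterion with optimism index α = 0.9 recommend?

Option 4

Option 1: 0.9·160 + 0.1·(-130) = 131
Option 2: 0.9·165 + 0.1·(-145) = 134
Option 3: 0.9·205 + 0.1·(-120) = 172.5
Option 4: 0.9·220 + 0.1·(-20) = 196
Highest Hurwicz score = 196 → Option 4.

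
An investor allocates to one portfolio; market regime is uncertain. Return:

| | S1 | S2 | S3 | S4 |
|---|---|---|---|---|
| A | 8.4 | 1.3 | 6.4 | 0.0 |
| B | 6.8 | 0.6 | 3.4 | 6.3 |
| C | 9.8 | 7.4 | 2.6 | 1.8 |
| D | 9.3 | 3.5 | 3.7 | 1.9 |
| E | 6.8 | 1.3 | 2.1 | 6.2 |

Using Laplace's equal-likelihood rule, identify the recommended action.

Row averages: A=4.025, B=4.275, C=5.4, D=4.6, E=4.1
Highest average = 5.4 → C.

C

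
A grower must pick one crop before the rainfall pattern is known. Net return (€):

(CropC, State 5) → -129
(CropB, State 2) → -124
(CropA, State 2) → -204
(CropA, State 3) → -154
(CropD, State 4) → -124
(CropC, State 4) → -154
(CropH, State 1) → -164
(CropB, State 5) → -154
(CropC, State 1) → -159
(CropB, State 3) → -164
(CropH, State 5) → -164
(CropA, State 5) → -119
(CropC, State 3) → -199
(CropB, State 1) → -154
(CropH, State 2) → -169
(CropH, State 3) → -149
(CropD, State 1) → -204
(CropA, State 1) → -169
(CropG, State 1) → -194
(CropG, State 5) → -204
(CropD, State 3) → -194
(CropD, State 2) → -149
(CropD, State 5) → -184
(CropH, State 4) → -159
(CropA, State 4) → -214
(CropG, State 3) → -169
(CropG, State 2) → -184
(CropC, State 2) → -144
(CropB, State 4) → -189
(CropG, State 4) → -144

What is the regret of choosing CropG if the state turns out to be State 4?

20

Best payoff under State 4 is -124.
Regret = -124 − (-144) = 20.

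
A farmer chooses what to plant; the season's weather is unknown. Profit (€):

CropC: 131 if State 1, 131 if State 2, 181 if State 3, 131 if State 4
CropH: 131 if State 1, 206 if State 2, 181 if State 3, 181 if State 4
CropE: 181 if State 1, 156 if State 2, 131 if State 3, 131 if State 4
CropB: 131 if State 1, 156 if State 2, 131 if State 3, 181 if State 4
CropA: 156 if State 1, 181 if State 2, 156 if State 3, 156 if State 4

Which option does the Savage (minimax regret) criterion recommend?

Column bests: State 1=181, State 2=206, State 3=181, State 4=181.
CropC regrets: 50, 75, 0, 50 → max 75
CropH regrets: 50, 0, 0, 0 → max 50
CropE regrets: 0, 50, 50, 50 → max 50
CropB regrets: 50, 50, 50, 0 → max 50
CropA regrets: 25, 25, 25, 25 → max 25
Smallest max regret = 25 → CropA.

CropA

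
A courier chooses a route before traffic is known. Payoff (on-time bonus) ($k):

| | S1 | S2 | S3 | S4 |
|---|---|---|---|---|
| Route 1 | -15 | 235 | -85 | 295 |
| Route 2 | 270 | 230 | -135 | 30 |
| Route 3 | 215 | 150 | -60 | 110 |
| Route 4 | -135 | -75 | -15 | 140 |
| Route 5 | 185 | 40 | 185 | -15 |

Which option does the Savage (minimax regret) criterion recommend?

Column bests: S1=270, S2=235, S3=185, S4=295.
Route 1 regrets: 285, 0, 270, 0 → max 285
Route 2 regrets: 0, 5, 320, 265 → max 320
Route 3 regrets: 55, 85, 245, 185 → max 245
Route 4 regrets: 405, 310, 200, 155 → max 405
Route 5 regrets: 85, 195, 0, 310 → max 310
Smallest max regret = 245 → Route 3.

Route 3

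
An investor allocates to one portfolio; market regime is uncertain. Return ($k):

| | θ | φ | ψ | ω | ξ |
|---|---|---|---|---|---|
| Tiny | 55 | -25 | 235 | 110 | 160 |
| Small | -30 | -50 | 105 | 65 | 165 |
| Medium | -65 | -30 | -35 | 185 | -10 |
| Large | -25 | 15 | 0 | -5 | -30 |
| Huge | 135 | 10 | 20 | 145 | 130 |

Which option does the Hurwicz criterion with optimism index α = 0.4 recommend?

Tiny: 0.4·235 + 0.6·(-25) = 79
Small: 0.4·165 + 0.6·(-50) = 36
Medium: 0.4·185 + 0.6·(-65) = 35
Large: 0.4·15 + 0.6·(-30) = -12
Huge: 0.4·145 + 0.6·10 = 64
Highest Hurwicz score = 79 → Tiny.

Tiny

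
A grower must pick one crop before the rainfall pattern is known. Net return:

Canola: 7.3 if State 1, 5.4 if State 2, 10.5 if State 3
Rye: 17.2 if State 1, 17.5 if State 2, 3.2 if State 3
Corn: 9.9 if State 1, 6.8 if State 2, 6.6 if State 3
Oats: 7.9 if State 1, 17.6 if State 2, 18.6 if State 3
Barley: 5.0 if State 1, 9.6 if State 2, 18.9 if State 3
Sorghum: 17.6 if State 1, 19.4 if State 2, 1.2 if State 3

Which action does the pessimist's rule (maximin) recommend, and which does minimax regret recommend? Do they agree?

Row minima: Canola=5.4, Rye=3.2, Corn=6.6, Oats=7.9, Barley=5.0, Sorghum=1.2
Best worst-case = 7.9 → Oats.
Column bests: State 1=17.6, State 2=19.4, State 3=18.9.
Canola regrets: 10.3, 14.0, 8.4 → max 14.0
Rye regrets: 0.4, 1.9, 15.7 → max 15.7
Corn regrets: 7.7, 12.6, 12.3 → max 12.6
Oats regrets: 9.7, 1.8, 0.3 → max 9.7
Barley regrets: 12.6, 9.8, 0.0 → max 12.6
Sorghum regrets: 0.0, 0.0, 17.7 → max 17.7
Smallest max regret = 9.7 → Oats.

maximin → Oats; minimax regret → Oats (agree)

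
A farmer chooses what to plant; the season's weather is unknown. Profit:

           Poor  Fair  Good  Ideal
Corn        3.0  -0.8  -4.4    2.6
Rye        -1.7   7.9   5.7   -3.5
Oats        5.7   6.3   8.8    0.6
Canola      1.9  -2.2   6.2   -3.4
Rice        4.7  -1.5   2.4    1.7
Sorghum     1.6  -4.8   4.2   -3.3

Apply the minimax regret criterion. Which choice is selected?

Oats

Column bests: Poor=5.7, Fair=7.9, Good=8.8, Ideal=2.6.
Corn regrets: 2.7, 8.7, 13.2, 0.0 → max 13.2
Rye regrets: 7.4, 0.0, 3.1, 6.1 → max 7.4
Oats regrets: 0.0, 1.6, 0.0, 2.0 → max 2.0
Canola regrets: 3.8, 10.1, 2.6, 6.0 → max 10.1
Rice regrets: 1.0, 9.4, 6.4, 0.9 → max 9.4
Sorghum regrets: 4.1, 12.7, 4.6, 5.9 → max 12.7
Smallest max regret = 2.0 → Oats.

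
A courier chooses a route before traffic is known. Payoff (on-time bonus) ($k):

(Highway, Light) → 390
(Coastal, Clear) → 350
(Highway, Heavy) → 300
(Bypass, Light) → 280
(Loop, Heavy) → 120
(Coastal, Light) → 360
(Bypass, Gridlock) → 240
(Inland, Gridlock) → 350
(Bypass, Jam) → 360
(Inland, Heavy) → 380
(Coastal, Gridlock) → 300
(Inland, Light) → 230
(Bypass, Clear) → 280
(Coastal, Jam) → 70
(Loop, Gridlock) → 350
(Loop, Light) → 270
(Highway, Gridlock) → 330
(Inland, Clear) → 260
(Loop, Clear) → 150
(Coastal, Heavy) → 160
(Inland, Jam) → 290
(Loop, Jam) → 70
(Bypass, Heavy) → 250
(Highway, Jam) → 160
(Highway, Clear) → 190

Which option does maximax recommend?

Highway

Row maxima: Coastal=360, Inland=380, Bypass=360, Loop=350, Highway=390
Best best-case = 390 → Highway.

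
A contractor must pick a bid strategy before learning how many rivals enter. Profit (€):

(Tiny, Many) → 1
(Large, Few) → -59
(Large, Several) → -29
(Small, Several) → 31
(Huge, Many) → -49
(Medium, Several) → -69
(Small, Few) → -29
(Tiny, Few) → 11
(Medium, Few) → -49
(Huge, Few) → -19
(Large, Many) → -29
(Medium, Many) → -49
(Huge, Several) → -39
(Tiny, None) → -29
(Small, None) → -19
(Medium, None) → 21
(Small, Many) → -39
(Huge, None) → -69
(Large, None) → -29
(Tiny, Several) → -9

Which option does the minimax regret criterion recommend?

Small

Column bests: None=21, Few=11, Several=31, Many=1.
Tiny regrets: 50, 0, 40, 0 → max 50
Small regrets: 40, 40, 0, 40 → max 40
Medium regrets: 0, 60, 100, 50 → max 100
Large regrets: 50, 70, 60, 30 → max 70
Huge regrets: 90, 30, 70, 50 → max 90
Smallest max regret = 40 → Small.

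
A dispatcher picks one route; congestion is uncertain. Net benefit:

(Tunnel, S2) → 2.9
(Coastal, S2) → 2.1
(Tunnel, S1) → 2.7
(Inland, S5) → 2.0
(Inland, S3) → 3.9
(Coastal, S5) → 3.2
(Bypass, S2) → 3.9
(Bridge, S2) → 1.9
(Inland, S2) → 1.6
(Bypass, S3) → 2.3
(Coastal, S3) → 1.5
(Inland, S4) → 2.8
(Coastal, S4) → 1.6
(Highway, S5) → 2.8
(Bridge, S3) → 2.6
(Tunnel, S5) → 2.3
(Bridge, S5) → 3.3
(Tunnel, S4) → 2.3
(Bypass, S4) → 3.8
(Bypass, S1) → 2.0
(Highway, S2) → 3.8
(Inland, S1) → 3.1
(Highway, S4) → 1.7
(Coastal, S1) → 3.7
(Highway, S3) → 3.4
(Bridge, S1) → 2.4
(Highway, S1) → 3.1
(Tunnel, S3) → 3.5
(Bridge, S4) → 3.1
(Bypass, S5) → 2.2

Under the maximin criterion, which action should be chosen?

Tunnel

Row minima: Inland=1.6, Highway=1.7, Bridge=1.9, Tunnel=2.3, Bypass=2.0, Coastal=1.5
Best worst-case = 2.3 → Tunnel.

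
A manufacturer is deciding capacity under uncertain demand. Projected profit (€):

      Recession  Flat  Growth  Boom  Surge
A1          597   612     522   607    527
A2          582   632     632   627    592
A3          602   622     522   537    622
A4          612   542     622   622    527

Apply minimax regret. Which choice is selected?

Column bests: Recession=612, Flat=632, Growth=632, Boom=627, Surge=622.
A1 regrets: 15, 20, 110, 20, 95 → max 110
A2 regrets: 30, 0, 0, 0, 30 → max 30
A3 regrets: 10, 10, 110, 90, 0 → max 110
A4 regrets: 0, 90, 10, 5, 95 → max 95
Smallest max regret = 30 → A2.

A2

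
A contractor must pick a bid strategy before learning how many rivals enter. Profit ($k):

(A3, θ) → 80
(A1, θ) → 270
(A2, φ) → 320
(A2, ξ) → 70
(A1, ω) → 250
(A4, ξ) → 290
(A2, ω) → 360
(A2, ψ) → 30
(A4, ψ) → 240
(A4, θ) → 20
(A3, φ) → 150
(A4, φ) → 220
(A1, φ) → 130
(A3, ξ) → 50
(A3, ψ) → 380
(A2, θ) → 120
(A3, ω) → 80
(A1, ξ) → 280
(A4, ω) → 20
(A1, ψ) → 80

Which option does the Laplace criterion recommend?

Row averages: A1=202, A2=180, A3=148, A4=158
Highest average = 202 → A1.

A1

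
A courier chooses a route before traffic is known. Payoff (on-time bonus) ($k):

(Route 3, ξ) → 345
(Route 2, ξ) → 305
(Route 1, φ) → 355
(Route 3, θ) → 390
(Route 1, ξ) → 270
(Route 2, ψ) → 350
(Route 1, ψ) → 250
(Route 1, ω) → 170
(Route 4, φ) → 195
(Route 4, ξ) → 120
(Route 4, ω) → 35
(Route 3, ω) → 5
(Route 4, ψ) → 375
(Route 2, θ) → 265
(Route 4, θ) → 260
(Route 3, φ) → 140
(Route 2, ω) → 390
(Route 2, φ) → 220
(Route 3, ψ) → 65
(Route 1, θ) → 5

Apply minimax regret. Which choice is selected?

Column bests: θ=390, φ=355, ψ=375, ω=390, ξ=345.
Route 1 regrets: 385, 0, 125, 220, 75 → max 385
Route 2 regrets: 125, 135, 25, 0, 40 → max 135
Route 3 regrets: 0, 215, 310, 385, 0 → max 385
Route 4 regrets: 130, 160, 0, 355, 225 → max 355
Smallest max regret = 135 → Route 2.

Route 2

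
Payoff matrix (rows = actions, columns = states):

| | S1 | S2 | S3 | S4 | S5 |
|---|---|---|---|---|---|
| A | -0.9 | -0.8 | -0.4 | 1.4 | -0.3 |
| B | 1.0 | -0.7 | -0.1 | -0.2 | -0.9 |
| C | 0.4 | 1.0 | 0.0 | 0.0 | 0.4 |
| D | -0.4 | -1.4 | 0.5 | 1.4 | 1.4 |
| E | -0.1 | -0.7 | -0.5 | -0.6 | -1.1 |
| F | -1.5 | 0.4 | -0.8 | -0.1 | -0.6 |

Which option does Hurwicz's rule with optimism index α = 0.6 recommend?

A: 0.6·1.4 + 0.4·(-0.9) = 0.48
B: 0.6·1.0 + 0.4·(-0.9) = 0.24
C: 0.6·1.0 + 0.4·0.0 = 0.6
D: 0.6·1.4 + 0.4·(-1.4) = 0.28
E: 0.6·(-0.1) + 0.4·(-1.1) = -0.5
F: 0.6·0.4 + 0.4·(-1.5) = -0.36
Highest Hurwicz score = 0.6 → C.

C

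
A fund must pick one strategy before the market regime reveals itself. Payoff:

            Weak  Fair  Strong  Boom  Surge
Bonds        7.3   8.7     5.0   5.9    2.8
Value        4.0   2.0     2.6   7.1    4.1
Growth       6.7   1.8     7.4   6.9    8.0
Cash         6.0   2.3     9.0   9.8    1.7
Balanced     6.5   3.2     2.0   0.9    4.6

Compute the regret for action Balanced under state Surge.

Best payoff under Surge is 8.0.
Regret = 8.0 − 4.6 = 3.4.

3.4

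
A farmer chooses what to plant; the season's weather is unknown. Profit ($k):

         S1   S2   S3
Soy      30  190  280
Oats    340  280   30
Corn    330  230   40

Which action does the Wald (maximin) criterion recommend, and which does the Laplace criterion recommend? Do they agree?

Row minima: Soy=30, Oats=30, Corn=40
Best worst-case = 40 → Corn.
Row averages: Soy=500/3, Oats=650/3, Corn=200
Highest average = 650/3 → Oats.

maximin → Corn; laplace → Oats (disagree)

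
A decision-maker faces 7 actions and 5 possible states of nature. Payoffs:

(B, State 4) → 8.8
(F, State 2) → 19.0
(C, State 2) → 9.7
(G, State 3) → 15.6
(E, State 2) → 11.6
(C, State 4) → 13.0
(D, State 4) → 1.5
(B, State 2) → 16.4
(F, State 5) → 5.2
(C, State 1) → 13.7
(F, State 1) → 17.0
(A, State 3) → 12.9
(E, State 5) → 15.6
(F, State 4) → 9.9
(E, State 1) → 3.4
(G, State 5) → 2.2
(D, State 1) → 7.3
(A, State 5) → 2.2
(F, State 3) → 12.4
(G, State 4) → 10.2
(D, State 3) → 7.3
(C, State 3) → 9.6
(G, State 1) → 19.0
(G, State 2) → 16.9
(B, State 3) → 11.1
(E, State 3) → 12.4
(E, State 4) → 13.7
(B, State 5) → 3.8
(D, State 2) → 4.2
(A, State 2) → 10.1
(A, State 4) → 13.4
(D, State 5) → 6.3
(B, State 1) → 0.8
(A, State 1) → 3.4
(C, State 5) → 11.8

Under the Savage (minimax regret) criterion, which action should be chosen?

Column bests: State 1=19.0, State 2=19.0, State 3=15.6, State 4=13.7, State 5=15.6.
A regrets: 15.6, 8.9, 2.7, 0.3, 13.4 → max 15.6
B regrets: 18.2, 2.6, 4.5, 4.9, 11.8 → max 18.2
C regrets: 5.3, 9.3, 6.0, 0.7, 3.8 → max 9.3
D regrets: 11.7, 14.8, 8.3, 12.2, 9.3 → max 14.8
E regrets: 15.6, 7.4, 3.2, 0.0, 0.0 → max 15.6
F regrets: 2.0, 0.0, 3.2, 3.8, 10.4 → max 10.4
G regrets: 0.0, 2.1, 0.0, 3.5, 13.4 → max 13.4
Smallest max regret = 9.3 → C.

C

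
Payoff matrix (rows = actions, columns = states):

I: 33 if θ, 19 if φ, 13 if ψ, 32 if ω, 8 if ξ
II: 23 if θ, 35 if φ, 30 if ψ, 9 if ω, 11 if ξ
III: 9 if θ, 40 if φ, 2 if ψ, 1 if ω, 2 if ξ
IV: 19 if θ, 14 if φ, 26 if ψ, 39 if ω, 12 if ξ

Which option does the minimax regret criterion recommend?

I

Column bests: θ=33, φ=40, ψ=30, ω=39, ξ=12.
I regrets: 0, 21, 17, 7, 4 → max 21
II regrets: 10, 5, 0, 30, 1 → max 30
III regrets: 24, 0, 28, 38, 10 → max 38
IV regrets: 14, 26, 4, 0, 0 → max 26
Smallest max regret = 21 → I.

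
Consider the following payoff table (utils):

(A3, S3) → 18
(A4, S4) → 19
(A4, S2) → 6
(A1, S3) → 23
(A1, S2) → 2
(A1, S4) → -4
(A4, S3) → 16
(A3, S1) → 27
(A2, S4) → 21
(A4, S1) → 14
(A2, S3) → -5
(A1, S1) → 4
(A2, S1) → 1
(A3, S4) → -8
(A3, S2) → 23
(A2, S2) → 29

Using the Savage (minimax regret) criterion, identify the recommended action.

Column bests: S1=27, S2=29, S3=23, S4=21.
A1 regrets: 23, 27, 0, 25 → max 27
A2 regrets: 26, 0, 28, 0 → max 28
A3 regrets: 0, 6, 5, 29 → max 29
A4 regrets: 13, 23, 7, 2 → max 23
Smallest max regret = 23 → A4.

A4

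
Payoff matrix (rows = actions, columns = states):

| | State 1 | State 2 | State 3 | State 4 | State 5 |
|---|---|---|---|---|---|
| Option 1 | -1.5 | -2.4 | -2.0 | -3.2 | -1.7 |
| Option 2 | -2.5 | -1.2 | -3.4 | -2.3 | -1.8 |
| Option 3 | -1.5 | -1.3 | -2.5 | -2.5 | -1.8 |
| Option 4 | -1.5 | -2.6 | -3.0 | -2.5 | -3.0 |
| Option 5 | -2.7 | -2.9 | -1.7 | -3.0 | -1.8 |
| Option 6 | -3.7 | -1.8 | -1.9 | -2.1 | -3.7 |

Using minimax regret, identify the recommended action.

Column bests: State 1=-1.5, State 2=-1.2, State 3=-1.7, State 4=-2.1, State 5=-1.7.
Option 1 regrets: 0.0, 1.2, 0.3, 1.1, 0.0 → max 1.2
Option 2 regrets: 1.0, 0.0, 1.7, 0.2, 0.1 → max 1.7
Option 3 regrets: 0.0, 0.1, 0.8, 0.4, 0.1 → max 0.8
Option 4 regrets: 0.0, 1.4, 1.3, 0.4, 1.3 → max 1.4
Option 5 regrets: 1.2, 1.7, 0.0, 0.9, 0.1 → max 1.7
Option 6 regrets: 2.2, 0.6, 0.2, 0.0, 2.0 → max 2.2
Smallest max regret = 0.8 → Option 3.

Option 3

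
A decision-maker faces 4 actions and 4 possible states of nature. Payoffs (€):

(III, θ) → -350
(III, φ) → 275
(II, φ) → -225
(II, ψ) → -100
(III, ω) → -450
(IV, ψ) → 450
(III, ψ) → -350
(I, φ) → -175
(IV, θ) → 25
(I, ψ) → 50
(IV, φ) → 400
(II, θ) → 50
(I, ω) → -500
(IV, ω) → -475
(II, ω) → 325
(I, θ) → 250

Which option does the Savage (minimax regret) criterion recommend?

II

Column bests: θ=250, φ=400, ψ=450, ω=325.
I regrets: 0, 575, 400, 825 → max 825
II regrets: 200, 625, 550, 0 → max 625
III regrets: 600, 125, 800, 775 → max 800
IV regrets: 225, 0, 0, 800 → max 800
Smallest max regret = 625 → II.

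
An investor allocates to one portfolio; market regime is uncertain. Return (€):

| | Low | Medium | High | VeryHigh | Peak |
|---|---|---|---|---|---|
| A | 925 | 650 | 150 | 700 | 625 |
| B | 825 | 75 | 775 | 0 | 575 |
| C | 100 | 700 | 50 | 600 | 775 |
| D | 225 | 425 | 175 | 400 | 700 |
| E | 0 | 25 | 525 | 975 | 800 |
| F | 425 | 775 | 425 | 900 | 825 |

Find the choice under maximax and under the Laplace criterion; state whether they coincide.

maximax → E; laplace → F (disagree)

Row maxima: A=925, B=825, C=775, D=700, E=975, F=900
Best best-case = 975 → E.
Row averages: A=610, B=450, C=445, D=385, E=465, F=670
Highest average = 670 → F.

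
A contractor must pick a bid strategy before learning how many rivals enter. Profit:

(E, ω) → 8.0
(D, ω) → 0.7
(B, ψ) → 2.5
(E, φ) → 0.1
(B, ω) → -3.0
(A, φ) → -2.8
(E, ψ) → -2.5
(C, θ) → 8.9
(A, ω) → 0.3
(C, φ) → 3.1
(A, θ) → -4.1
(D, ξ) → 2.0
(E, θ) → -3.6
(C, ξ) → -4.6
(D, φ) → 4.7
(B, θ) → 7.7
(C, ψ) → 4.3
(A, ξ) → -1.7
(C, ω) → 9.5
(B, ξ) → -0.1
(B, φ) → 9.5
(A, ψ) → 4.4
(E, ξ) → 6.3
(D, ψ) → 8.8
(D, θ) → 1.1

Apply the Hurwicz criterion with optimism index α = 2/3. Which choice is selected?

D

A: 2/3·4.4 + 1/3·(-4.1) = 47/30
B: 2/3·9.5 + 1/3·(-3.0) = 16/3
C: 2/3·9.5 + 1/3·(-4.6) = 4.8
D: 2/3·8.8 + 1/3·0.7 = 6.1
E: 2/3·8.0 + 1/3·(-3.6) = 62/15
Highest Hurwicz score = 6.1 → D.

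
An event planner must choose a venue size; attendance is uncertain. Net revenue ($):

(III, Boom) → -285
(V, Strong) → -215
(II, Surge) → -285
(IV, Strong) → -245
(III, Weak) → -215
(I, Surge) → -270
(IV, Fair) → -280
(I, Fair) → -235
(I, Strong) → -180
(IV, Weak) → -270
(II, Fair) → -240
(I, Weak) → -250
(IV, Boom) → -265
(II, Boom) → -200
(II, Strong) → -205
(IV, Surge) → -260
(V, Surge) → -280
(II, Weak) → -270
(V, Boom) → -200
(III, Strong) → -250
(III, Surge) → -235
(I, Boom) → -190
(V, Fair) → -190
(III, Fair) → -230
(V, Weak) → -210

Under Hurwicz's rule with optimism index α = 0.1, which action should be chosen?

I: 0.1·(-180) + 0.9·(-270) = -261
II: 0.1·(-200) + 0.9·(-285) = -276.5
III: 0.1·(-215) + 0.9·(-285) = -278
IV: 0.1·(-245) + 0.9·(-280) = -276.5
V: 0.1·(-190) + 0.9·(-280) = -271
Highest Hurwicz score = -261 → I.

I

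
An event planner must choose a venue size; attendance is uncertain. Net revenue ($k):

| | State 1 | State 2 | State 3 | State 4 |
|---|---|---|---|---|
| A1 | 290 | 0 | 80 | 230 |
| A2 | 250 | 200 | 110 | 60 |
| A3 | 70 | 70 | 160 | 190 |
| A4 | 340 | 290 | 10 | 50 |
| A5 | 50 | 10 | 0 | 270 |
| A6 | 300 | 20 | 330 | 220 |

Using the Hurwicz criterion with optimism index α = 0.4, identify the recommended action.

A6

A1: 0.4·290 + 0.6·0 = 116
A2: 0.4·250 + 0.6·60 = 136
A3: 0.4·190 + 0.6·70 = 118
A4: 0.4·340 + 0.6·10 = 142
A5: 0.4·270 + 0.6·0 = 108
A6: 0.4·330 + 0.6·20 = 144
Highest Hurwicz score = 144 → A6.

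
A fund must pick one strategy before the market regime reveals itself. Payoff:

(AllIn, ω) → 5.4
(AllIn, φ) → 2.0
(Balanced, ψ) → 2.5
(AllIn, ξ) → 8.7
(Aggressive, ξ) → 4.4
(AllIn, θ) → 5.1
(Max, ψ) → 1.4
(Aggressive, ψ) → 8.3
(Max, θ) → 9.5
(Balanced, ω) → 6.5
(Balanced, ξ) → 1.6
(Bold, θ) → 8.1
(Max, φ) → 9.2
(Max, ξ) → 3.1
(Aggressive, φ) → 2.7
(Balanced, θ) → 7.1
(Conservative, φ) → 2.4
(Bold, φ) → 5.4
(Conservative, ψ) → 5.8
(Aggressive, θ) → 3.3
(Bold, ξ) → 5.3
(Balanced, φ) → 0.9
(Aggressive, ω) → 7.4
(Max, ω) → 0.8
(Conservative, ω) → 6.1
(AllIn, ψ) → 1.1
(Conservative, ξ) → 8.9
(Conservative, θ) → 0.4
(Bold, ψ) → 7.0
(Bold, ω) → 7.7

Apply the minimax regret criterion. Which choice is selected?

Column bests: θ=9.5, φ=9.2, ψ=8.3, ω=7.7, ξ=8.9.
Conservative regrets: 9.1, 6.8, 2.5, 1.6, 0.0 → max 9.1
Balanced regrets: 2.4, 8.3, 5.8, 1.2, 7.3 → max 8.3
Aggressive regrets: 6.2, 6.5, 0.0, 0.3, 4.5 → max 6.5
Bold regrets: 1.4, 3.8, 1.3, 0.0, 3.6 → max 3.8
AllIn regrets: 4.4, 7.2, 7.2, 2.3, 0.2 → max 7.2
Max regrets: 0.0, 0.0, 6.9, 6.9, 5.8 → max 6.9
Smallest max regret = 3.8 → Bold.

Bold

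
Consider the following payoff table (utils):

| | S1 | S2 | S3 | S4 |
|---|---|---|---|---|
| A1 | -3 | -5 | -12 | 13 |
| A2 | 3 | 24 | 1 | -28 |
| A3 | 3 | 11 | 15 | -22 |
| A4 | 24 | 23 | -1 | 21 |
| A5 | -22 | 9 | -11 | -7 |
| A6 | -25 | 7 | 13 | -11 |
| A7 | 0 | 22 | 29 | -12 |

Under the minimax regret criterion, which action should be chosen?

A4

Column bests: S1=24, S2=24, S3=29, S4=21.
A1 regrets: 27, 29, 41, 8 → max 41
A2 regrets: 21, 0, 28, 49 → max 49
A3 regrets: 21, 13, 14, 43 → max 43
A4 regrets: 0, 1, 30, 0 → max 30
A5 regrets: 46, 15, 40, 28 → max 46
A6 regrets: 49, 17, 16, 32 → max 49
A7 regrets: 24, 2, 0, 33 → max 33
Smallest max regret = 30 → A4.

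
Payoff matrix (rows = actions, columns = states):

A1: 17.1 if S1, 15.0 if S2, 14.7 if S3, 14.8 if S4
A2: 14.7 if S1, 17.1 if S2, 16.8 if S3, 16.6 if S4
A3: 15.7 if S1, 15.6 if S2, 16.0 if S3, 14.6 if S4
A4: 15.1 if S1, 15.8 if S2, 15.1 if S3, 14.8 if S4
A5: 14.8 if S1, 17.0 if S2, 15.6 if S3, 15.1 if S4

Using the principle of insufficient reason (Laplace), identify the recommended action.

Row averages: A1=15.4, A2=16.3, A3=15.475, A4=15.2, A5=15.625
Highest average = 16.3 → A2.

A2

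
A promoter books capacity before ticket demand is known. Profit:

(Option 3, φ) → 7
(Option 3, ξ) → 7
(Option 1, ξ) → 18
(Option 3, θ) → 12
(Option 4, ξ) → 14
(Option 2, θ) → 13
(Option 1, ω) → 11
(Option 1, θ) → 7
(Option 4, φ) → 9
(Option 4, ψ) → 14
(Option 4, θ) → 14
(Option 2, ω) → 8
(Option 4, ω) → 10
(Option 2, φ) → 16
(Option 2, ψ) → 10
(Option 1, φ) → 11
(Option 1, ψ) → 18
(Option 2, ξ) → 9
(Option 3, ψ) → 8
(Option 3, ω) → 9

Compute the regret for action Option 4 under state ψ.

Best payoff under ψ is 18.
Regret = 18 − 14 = 4.

4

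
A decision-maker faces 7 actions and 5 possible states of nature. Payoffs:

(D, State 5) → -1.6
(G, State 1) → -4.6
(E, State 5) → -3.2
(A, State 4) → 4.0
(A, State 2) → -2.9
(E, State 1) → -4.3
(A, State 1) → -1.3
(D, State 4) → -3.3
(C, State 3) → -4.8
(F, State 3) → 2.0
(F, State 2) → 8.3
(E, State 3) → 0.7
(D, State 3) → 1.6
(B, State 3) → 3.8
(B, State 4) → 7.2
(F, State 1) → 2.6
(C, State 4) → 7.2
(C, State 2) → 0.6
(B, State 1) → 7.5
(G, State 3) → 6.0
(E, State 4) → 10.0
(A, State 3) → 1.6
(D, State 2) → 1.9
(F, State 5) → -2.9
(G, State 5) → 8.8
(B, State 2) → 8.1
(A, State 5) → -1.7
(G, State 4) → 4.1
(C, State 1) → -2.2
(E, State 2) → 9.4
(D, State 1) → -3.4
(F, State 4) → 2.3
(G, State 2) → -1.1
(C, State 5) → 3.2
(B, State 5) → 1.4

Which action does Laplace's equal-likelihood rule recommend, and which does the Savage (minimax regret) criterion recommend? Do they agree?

laplace → B; minimax regret → B (agree)

Row averages: A=-0.06, B=5.6, C=0.8, D=-0.96, E=2.52, F=2.46, G=2.64
Highest average = 5.6 → B.
Column bests: State 1=7.5, State 2=9.4, State 3=6.0, State 4=10.0, State 5=8.8.
A regrets: 8.8, 12.3, 4.4, 6.0, 10.5 → max 12.3
B regrets: 0.0, 1.3, 2.2, 2.8, 7.4 → max 7.4
C regrets: 9.7, 8.8, 10.8, 2.8, 5.6 → max 10.8
D regrets: 10.9, 7.5, 4.4, 13.3, 10.4 → max 13.3
E regrets: 11.8, 0.0, 5.3, 0.0, 12.0 → max 12.0
F regrets: 4.9, 1.1, 4.0, 7.7, 11.7 → max 11.7
G regrets: 12.1, 10.5, 0.0, 5.9, 0.0 → max 12.1
Smallest max regret = 7.4 → B.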